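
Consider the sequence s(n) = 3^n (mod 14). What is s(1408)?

We have s(1) = 3; s(2) = 9; s(3) = 13; s(4) = 11; s(5) = 5; s(6) = 1; s(7) = 3.
Since s(7) = s(1) = 3, the sequence is periodic with period 6.
(1408 - 1) mod 6 = 3, so s(1408) = s(4) = 11.

11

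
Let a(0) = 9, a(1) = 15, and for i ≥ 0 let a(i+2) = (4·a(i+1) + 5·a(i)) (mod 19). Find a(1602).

Computing terms: a(0) = 9, a(1) = 15, a(2) = 10, a(3) = 1, a(4) = 16, a(5) = 12, a(6) = 14, a(7) = 2, a(8) = 2, a(9) = 18, a(10) = 6, a(11) = 0, a(12) = 11, a(13) = 6, a(14) = 3, a(15) = 4, a(16) = 12, a(17) = 11, a(18) = 9, a(19) = 15.
Since (a(18), a(19)) = (a(0), a(1)) = (9, 15) (two consecutive terms determine the rest), the sequence is periodic with period 18.
(1602 - 0) mod 18 = 0, so a(1602) = a(0) = 9.

9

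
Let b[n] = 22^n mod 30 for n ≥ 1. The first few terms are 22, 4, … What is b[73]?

22

Computing terms: b[1] = 22, b[2] = 4, b[3] = 28, b[4] = 16, b[5] = 22.
Since b[5] = b[1] = 22, the sequence is periodic with period 4.
So b[73] = b[1 + ((73-1) mod 4)] = b[1] = 22.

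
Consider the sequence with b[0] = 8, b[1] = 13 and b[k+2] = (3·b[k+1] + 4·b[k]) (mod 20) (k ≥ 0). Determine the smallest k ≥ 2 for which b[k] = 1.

We have b[0] = 8,  b[1] = 13,  b[2] = 11,  b[3] = 5,  b[4] = 19,  b[5] = 17,  b[6] = 7,  b[7] = 9,  b[8] = 15,  b[9] = 1,  b[10] = 3,  b[11] = 13,  b[12] = 11.
Since (b[11], b[12]) = (b[1], b[2]) = (13, 11) (two consecutive terms determine the rest), the sequence is eventually periodic: after a pre-period of length 1 it cycles with period 10.
The value 1 first appears (with k ≥ 2) at b[9].

9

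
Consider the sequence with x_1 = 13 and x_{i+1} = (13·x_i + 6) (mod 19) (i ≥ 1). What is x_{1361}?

Computing terms: x_1 = 13; x_2 = 4; x_3 = 1; x_4 = 0; x_5 = 6; x_6 = 8; x_7 = 15; x_8 = 11; x_9 = 16; x_{10} = 5; x_{11} = 14; x_{12} = 17; x_{13} = 18; x_{14} = 12; x_{15} = 10; x_{16} = 3; x_{17} = 7; x_{18} = 2; x_{19} = 13.
Since x_{19} = x_1 = 13, the sequence is periodic with period 18.
(1361 - 1) mod 18 = 10, so x_{1361} = x_{11} = 14.

14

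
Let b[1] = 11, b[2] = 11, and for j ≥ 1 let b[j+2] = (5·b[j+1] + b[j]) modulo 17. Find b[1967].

14

b[1] = 11; b[2] = 11; b[3] = 15; b[4] = 1; b[5] = 3; b[6] = 16; b[7] = 15; b[8] = 6; b[9] = 11; b[10] = 10; b[11] = 10; b[12] = 9; b[13] = 4; b[14] = 12; b[15] = 13; b[16] = 9; b[17] = 7; b[18] = 10; b[19] = 6; b[20] = 6; b[21] = 2; b[22] = 16; b[23] = 14; b[24] = 1; b[25] = 2; b[26] = 11; b[27] = 6; b[28] = 7; b[29] = 7; b[30] = 8; b[31] = 13; b[32] = 5; b[33] = 4; b[34] = 8; b[35] = 10; b[36] = 7; b[37] = 11; b[38] = 11.
The sequence repeats with period 36.
So b[1967] = b[1 + ((1967-1) mod 36)] = b[23] = 14.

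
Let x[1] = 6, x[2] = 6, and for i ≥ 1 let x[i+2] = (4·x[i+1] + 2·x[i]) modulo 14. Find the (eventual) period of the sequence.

48

x[1] = 6; x[2] = 6; x[3] = 8; x[4] = 2; x[5] = 10; x[6] = 2; x[7] = 0; x[8] = 4; x[9] = 2; x[10] = 2; x[11] = 12; x[12] = 10; x[13] = 8; x[14] = 10; x[15] = 0; x[16] = 6; x[17] = 10; x[18] = 10; x[19] = 4; x[20] = 8; x[21] = 12; x[22] = 8; x[23] = 0; x[24] = 2; x[25] = 8; x[26] = 8; x[27] = 6; x[28] = 12; x[29] = 4; x[30] = 12; x[31] = 0; x[32] = 10; x[33] = 12; x[34] = 12; x[35] = 2; x[36] = 4; x[37] = 6; x[38] = 4; x[39] = 0; x[40] = 8; x[41] = 4; x[42] = 4; x[43] = 10; x[44] = 6; x[45] = 2; x[46] = 6; x[47] = 0; x[48] = 12; x[49] = 6; x[50] = 6.
The sequence repeats with period 48.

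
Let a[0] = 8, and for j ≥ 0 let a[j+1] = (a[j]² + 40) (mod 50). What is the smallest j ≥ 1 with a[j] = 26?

3

a[0] = 8; a[1] = 4; a[2] = 6; a[3] = 26; a[4] = 16; a[5] = 46; a[6] = 6.
Since a[6] = a[2] = 6, the sequence is eventually periodic: after a pre-period of length 2 it cycles with period 4.
The value 26 first appears (with j ≥ 1) at a[3].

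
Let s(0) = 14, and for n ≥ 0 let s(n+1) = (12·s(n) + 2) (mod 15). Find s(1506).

Listing terms: s(0) = 14,  s(1) = 5,  s(2) = 2,  s(3) = 11,  s(4) = 14.
Since s(4) = s(0) = 14, the sequence is periodic with period 4.
(1506 - 0) mod 4 = 2, so s(1506) = s(2) = 2.

2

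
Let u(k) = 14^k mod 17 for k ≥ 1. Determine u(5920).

Listing terms: u(1) = 14; u(2) = 9; u(3) = 7; u(4) = 13; u(5) = 12; u(6) = 15; u(7) = 6; u(8) = 16; u(9) = 3; u(10) = 8; u(11) = 10; u(12) = 4; u(13) = 5; u(14) = 2; u(15) = 11; u(16) = 1; u(17) = 14.
Since u(17) = u(1) = 14, the sequence is periodic with period 16.
(5920 - 1) mod 16 = 15, so u(5920) = u(16) = 1.

1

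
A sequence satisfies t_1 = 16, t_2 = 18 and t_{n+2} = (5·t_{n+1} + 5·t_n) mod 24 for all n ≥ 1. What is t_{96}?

2

Listing terms: t_1 = 16,  t_2 = 18,  t_3 = 2,  t_4 = 4,  t_5 = 6,  t_6 = 2,  t_7 = 16,  t_8 = 18.
Since (t_7, t_8) = (t_1, t_2) = (16, 18) (two consecutive terms determine the rest), the sequence is periodic with period 6.
(96 - 1) mod 6 = 5, so t_{96} = t_6 = 2.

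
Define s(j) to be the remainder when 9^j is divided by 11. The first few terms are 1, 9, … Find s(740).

1

Listing terms: s(0) = 1,  s(1) = 9,  s(2) = 4,  s(3) = 3,  s(4) = 5,  s(5) = 1.
Since s(5) = s(0) = 1, the sequence is periodic with period 5.
(740 - 0) mod 5 = 0, so s(740) = s(0) = 1.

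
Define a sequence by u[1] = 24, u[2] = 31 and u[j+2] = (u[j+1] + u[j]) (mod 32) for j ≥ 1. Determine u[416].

3

u[1] = 24, u[2] = 31, u[3] = 23, u[4] = 22, u[5] = 13, u[6] = 3, u[7] = 16, u[8] = 19, u[9] = 3, u[10] = 22, u[11] = 25, u[12] = 15, u[13] = 8, u[14] = 23, u[15] = 31, u[16] = 22, u[17] = 21, u[18] = 11, u[19] = 0, u[20] = 11, u[21] = 11, u[22] = 22, u[23] = 1, u[24] = 23, u[25] = 24, u[26] = 15, u[27] = 7, u[28] = 22, u[29] = 29, u[30] = 19, u[31] = 16, u[32] = 3, u[33] = 19, u[34] = 22, u[35] = 9, u[36] = 31, u[37] = 8, u[38] = 7, u[39] = 15, u[40] = 22, u[41] = 5, u[42] = 27, u[43] = 0, u[44] = 27, u[45] = 27, u[46] = 22, u[47] = 17, u[48] = 7, u[49] = 24, u[50] = 31.
The sequence repeats with period 48.
(416 - 1) mod 48 = 31, so u[416] = u[32] = 3.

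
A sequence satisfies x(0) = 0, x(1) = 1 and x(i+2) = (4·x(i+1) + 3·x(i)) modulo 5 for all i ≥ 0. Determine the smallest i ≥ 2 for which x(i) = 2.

7

Listing terms: x(0) = 0, x(1) = 1, x(2) = 4, x(3) = 4, x(4) = 3, x(5) = 4, x(6) = 0, x(7) = 2, x(8) = 3, x(9) = 3, x(10) = 1, x(11) = 3, x(12) = 0, x(13) = 4, x(14) = 1, x(15) = 1, x(16) = 2, x(17) = 1, x(18) = 0, x(19) = 3, x(20) = 2, x(21) = 2, x(22) = 4, x(23) = 2, x(24) = 0, x(25) = 1.
The sequence repeats with period 24.
The value 2 first appears (with i ≥ 2) at x(7).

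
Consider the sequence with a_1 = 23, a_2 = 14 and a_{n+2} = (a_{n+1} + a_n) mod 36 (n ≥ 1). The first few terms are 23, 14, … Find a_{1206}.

31

Computing terms: a_1 = 23; a_2 = 14; a_3 = 1; a_4 = 15; a_5 = 16; a_6 = 31; a_7 = 11; a_8 = 6; a_9 = 17; a_{10} = 23; a_{11} = 4; a_{12} = 27; a_{13} = 31; a_{14} = 22; a_{15} = 17; a_{16} = 3; a_{17} = 20; a_{18} = 23; a_{19} = 7; a_{20} = 30; a_{21} = 1; a_{22} = 31; a_{23} = 32; a_{24} = 27; a_{25} = 23; a_{26} = 14.
Since (a_{25}, a_{26}) = (a_1, a_2) = (23, 14) (two consecutive terms determine the rest), the sequence is periodic with period 24.
So a_{1206} = a_{1 + ((1206-1) mod 24)} = a_6 = 31.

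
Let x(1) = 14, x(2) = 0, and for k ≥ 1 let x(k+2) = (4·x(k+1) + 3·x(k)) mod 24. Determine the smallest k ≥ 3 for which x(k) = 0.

4

x(1) = 14, x(2) = 0, x(3) = 18, x(4) = 0, x(5) = 6, x(6) = 0, x(7) = 18.
Since (x(6), x(7)) = (x(2), x(3)) = (0, 18) (two consecutive terms determine the rest), the sequence is eventually periodic: after a pre-period of length 1 it cycles with period 4.
The value 0 first appears (with k ≥ 3) at x(4).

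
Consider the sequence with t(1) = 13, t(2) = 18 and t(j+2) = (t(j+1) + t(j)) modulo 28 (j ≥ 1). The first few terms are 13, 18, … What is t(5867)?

4

t(1) = 13,  t(2) = 18,  t(3) = 3,  t(4) = 21,  t(5) = 24,  t(6) = 17,  t(7) = 13,  t(8) = 2,  t(9) = 15,  t(10) = 17,  t(11) = 4,  t(12) = 21,  t(13) = 25,  t(14) = 18,  t(15) = 15,  t(16) = 5,  t(17) = 20,  t(18) = 25,  t(19) = 17,  t(20) = 14,  t(21) = 3,  t(22) = 17,  t(23) = 20,  t(24) = 9,  t(25) = 1,  t(26) = 10,  t(27) = 11,  t(28) = 21,  t(29) = 4,  t(30) = 25,  t(31) = 1,  t(32) = 26,  t(33) = 27,  t(34) = 25,  t(35) = 24,  t(36) = 21,  t(37) = 17,  t(38) = 10,  t(39) = 27,  t(40) = 9,  t(41) = 8,  t(42) = 17,  t(43) = 25,  t(44) = 14,  t(45) = 11,  t(46) = 25,  t(47) = 8,  t(48) = 5,  t(49) = 13,  t(50) = 18.
Since (t(49), t(50)) = (t(1), t(2)) = (13, 18) (two consecutive terms determine the rest), the sequence is periodic with period 48.
(5867 - 1) mod 48 = 10, so t(5867) = t(11) = 4.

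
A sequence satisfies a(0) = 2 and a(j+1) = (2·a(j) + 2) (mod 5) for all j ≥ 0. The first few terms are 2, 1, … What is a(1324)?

2

a(0) = 2; a(1) = 1; a(2) = 4; a(3) = 0; a(4) = 2.
Since a(4) = a(0) = 2, the sequence is periodic with period 4.
(1324 - 0) mod 4 = 0, so a(1324) = a(0) = 2.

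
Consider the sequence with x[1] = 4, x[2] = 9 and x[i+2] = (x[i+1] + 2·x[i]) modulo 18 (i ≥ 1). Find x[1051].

7

x[1] = 4,  x[2] = 9,  x[3] = 17,  x[4] = 17,  x[5] = 15,  x[6] = 13,  x[7] = 7,  x[8] = 15,  x[9] = 11,  x[10] = 5,  x[11] = 9,  x[12] = 1,  x[13] = 1,  x[14] = 3,  x[15] = 5,  x[16] = 11,  x[17] = 3,  x[18] = 7,  x[19] = 13,  x[20] = 9,  x[21] = 17.
Since (x[20], x[21]) = (x[2], x[3]) = (9, 17) (two consecutive terms determine the rest), the sequence is eventually periodic: after a pre-period of length 1 it cycles with period 18.
For i ≥ 2, x[i] depends only on (i - 2) mod 18. (1051 - 2) mod 18 = 5, so x[1051] = x[7] = 7.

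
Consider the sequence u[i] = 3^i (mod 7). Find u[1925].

5

u[1] = 3, u[2] = 2, u[3] = 6, u[4] = 4, u[5] = 5, u[6] = 1, u[7] = 3.
Since u[7] = u[1] = 3, the sequence is periodic with period 6.
So u[1925] = u[1 + ((1925-1) mod 6)] = u[5] = 5.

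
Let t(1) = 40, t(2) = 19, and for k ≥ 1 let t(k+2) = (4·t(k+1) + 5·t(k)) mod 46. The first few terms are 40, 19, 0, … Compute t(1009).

We have t(1) = 40,  t(2) = 19,  t(3) = 0,  t(4) = 3,  t(5) = 12,  t(6) = 17,  t(7) = 36,  t(8) = 45,  t(9) = 38,  t(10) = 9,  t(11) = 42,  t(12) = 29,  t(13) = 4,  t(14) = 23,  t(15) = 20,  t(16) = 11,  t(17) = 6,  t(18) = 33,  t(19) = 24,  t(20) = 31,  t(21) = 14,  t(22) = 27,  t(23) = 40,  t(24) = 19.
Since (t(23), t(24)) = (t(1), t(2)) = (40, 19) (two consecutive terms determine the rest), the sequence is periodic with period 22.
So t(1009) = t(1 + ((1009-1) mod 22)) = t(19) = 24.

24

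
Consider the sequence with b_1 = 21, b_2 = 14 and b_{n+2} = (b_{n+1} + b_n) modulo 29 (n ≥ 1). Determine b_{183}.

21

Computing terms: b_1 = 21; b_2 = 14; b_3 = 6; b_4 = 20; b_5 = 26; b_6 = 17; b_7 = 14; b_8 = 2; b_9 = 16; b_{10} = 18; b_{11} = 5; b_{12} = 23; b_{13} = 28; b_{14} = 22; b_{15} = 21; b_{16} = 14.
The sequence repeats with period 14.
(183 - 1) mod 14 = 0, so b_{183} = b_1 = 21.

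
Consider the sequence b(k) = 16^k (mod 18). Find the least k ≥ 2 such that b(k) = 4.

2

b(1) = 16; b(2) = 4; b(3) = 10; b(4) = 16.
The sequence repeats with period 3.
The value 4 first appears (with k ≥ 2) at b(2).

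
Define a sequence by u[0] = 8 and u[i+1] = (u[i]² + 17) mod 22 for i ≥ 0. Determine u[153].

We have u[0] = 8; u[1] = 15; u[2] = 0; u[3] = 17; u[4] = 20; u[5] = 21; u[6] = 18; u[7] = 11; u[8] = 6; u[9] = 9; u[10] = 10; u[11] = 7; u[12] = 0.
Since u[12] = u[2] = 0, the sequence is eventually periodic: after a pre-period of length 2 it cycles with period 10.
For i ≥ 2, u[i] depends only on (i - 2) mod 10. (153 - 2) mod 10 = 1, so u[153] = u[3] = 17.

17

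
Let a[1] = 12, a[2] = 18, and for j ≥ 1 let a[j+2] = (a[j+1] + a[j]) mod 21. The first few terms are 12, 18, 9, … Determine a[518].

We have a[1] = 12; a[2] = 18; a[3] = 9; a[4] = 6; a[5] = 15; a[6] = 0; a[7] = 15; a[8] = 15; a[9] = 9; a[10] = 3; a[11] = 12; a[12] = 15; a[13] = 6; a[14] = 0; a[15] = 6; a[16] = 6; a[17] = 12; a[18] = 18.
The sequence repeats with period 16.
(518 - 1) mod 16 = 5, so a[518] = a[6] = 0.

0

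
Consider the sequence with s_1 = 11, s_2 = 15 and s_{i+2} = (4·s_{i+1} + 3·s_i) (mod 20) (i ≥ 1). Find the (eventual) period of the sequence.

24

s_1 = 11,  s_2 = 15,  s_3 = 13,  s_4 = 17,  s_5 = 7,  s_6 = 19,  s_7 = 17,  s_8 = 5,  s_9 = 11,  s_{10} = 19,  s_{11} = 9,  s_{12} = 13,  s_{13} = 19,  s_{14} = 15,  s_{15} = 17,  s_{16} = 13,  s_{17} = 3,  s_{18} = 11,  s_{19} = 13,  s_{20} = 5,  s_{21} = 19,  s_{22} = 11,  s_{23} = 1,  s_{24} = 17,  s_{25} = 11,  s_{26} = 15.
The sequence repeats with period 24.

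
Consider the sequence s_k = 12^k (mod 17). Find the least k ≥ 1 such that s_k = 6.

We have s_0 = 1, s_1 = 12, s_2 = 8, s_3 = 11, s_4 = 13, s_5 = 3, s_6 = 2, s_7 = 7, s_8 = 16, s_9 = 5, s_{10} = 9, s_{11} = 6, s_{12} = 4, s_{13} = 14, s_{14} = 15, s_{15} = 10, s_{16} = 1.
Since s_{16} = s_0 = 1, the sequence is periodic with period 16.
The value 6 first appears (with k ≥ 1) at s_{11}.

11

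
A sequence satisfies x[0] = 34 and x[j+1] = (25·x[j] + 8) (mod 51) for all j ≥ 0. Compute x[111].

16

x[0] = 34,  x[1] = 42,  x[2] = 38,  x[3] = 40,  x[4] = 39,  x[5] = 14,  x[6] = 1,  x[7] = 33,  x[8] = 17,  x[9] = 25,  x[10] = 21,  x[11] = 23,  x[12] = 22,  x[13] = 48,  x[14] = 35,  x[15] = 16,  x[16] = 0,  x[17] = 8,  x[18] = 4,  x[19] = 6,  x[20] = 5,  x[21] = 31,  x[22] = 18,  x[23] = 50,  x[24] = 34.
The sequence repeats with period 24.
So x[111] = x[0 + ((111-0) mod 24)] = x[15] = 16.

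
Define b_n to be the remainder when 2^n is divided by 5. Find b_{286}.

Listing terms: b_1 = 2,  b_2 = 4,  b_3 = 3,  b_4 = 1,  b_5 = 2.
Since b_5 = b_1 = 2, the sequence is periodic with period 4.
So b_{286} = b_{1 + ((286-1) mod 4)} = b_2 = 4.

4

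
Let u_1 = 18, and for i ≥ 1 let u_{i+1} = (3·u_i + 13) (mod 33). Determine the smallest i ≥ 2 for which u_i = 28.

u_1 = 18; u_2 = 1; u_3 = 16; u_4 = 28; u_5 = 31; u_6 = 7; u_7 = 1.
Since u_7 = u_2 = 1, the sequence is eventually periodic: after a pre-period of length 1 it cycles with period 5.
The value 28 first appears (with i ≥ 2) at u_4.

4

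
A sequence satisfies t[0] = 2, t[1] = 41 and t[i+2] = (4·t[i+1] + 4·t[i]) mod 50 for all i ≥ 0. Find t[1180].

6

Computing terms: t[0] = 2; t[1] = 41; t[2] = 22; t[3] = 2; t[4] = 46; t[5] = 42; t[6] = 2; t[7] = 26; t[8] = 12; t[9] = 2; t[10] = 6; t[11] = 32; t[12] = 2; t[13] = 36; t[14] = 2; t[15] = 2; t[16] = 16; t[17] = 22; t[18] = 2.
Since (t[17], t[18]) = (t[2], t[3]) = (22, 2) (two consecutive terms determine the rest), the sequence is eventually periodic: after a pre-period of length 2 it cycles with period 15.
For i ≥ 2, t[i] depends only on (i - 2) mod 15. (1180 - 2) mod 15 = 8, so t[1180] = t[10] = 6.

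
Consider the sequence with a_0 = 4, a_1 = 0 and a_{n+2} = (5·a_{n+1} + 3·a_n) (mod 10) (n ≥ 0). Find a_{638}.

We have a_0 = 4, a_1 = 0, a_2 = 2, a_3 = 0, a_4 = 6, a_5 = 0, a_6 = 8, a_7 = 0, a_8 = 4, a_9 = 0.
The sequence repeats with period 8.
(638 - 0) mod 8 = 6, so a_{638} = a_6 = 8.

8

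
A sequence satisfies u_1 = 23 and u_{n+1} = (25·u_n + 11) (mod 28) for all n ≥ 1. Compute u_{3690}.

10

Computing terms: u_1 = 23,  u_2 = 26,  u_3 = 17,  u_4 = 16,  u_5 = 19,  u_6 = 10,  u_7 = 9,  u_8 = 12,  u_9 = 3,  u_{10} = 2,  u_{11} = 5,  u_{12} = 24,  u_{13} = 23.
The sequence repeats with period 12.
(3690 - 1) mod 12 = 5, so u_{3690} = u_6 = 10.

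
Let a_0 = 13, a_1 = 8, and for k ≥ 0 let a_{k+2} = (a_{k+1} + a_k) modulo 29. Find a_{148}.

Listing terms: a_0 = 13; a_1 = 8; a_2 = 21; a_3 = 0; a_4 = 21; a_5 = 21; a_6 = 13; a_7 = 5; a_8 = 18; a_9 = 23; a_{10} = 12; a_{11} = 6; a_{12} = 18; a_{13} = 24; a_{14} = 13; a_{15} = 8.
The sequence repeats with period 14.
(148 - 0) mod 14 = 8, so a_{148} = a_8 = 18.

18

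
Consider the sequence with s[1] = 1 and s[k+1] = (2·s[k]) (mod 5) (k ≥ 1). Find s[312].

Listing terms: s[1] = 1, s[2] = 2, s[3] = 4, s[4] = 3, s[5] = 1.
Since s[5] = s[1] = 1, the sequence is periodic with period 4.
So s[312] = s[1 + ((312-1) mod 4)] = s[4] = 3.

3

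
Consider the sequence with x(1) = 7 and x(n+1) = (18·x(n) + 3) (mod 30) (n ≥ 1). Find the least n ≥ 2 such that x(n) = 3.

x(1) = 7, x(2) = 9, x(3) = 15, x(4) = 3, x(5) = 27, x(6) = 9.
Since x(6) = x(2) = 9, the sequence is eventually periodic: after a pre-period of length 1 it cycles with period 4.
The value 3 first appears (with n ≥ 2) at x(4).

4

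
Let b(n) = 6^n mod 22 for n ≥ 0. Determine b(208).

Listing terms: b(0) = 1; b(1) = 6; b(2) = 14; b(3) = 18; b(4) = 20; b(5) = 10; b(6) = 16; b(7) = 8; b(8) = 4; b(9) = 2; b(10) = 12; b(11) = 6.
Since b(11) = b(1) = 6, the sequence is eventually periodic: after a pre-period of length 1 it cycles with period 10.
For n ≥ 1, b(n) depends only on (n - 1) mod 10. (208 - 1) mod 10 = 7, so b(208) = b(8) = 4.

4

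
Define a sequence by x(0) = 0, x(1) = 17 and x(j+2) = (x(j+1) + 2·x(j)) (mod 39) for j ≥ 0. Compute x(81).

x(0) = 0,  x(1) = 17,  x(2) = 17,  x(3) = 12,  x(4) = 7,  x(5) = 31,  x(6) = 6,  x(7) = 29,  x(8) = 2,  x(9) = 21,  x(10) = 25,  x(11) = 28,  x(12) = 0,  x(13) = 17.
The sequence repeats with period 12.
So x(81) = x(0 + ((81-0) mod 12)) = x(9) = 21.

21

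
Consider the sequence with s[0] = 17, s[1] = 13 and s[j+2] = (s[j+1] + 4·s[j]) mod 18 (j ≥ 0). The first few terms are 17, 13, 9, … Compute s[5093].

Listing terms: s[0] = 17, s[1] = 13, s[2] = 9, s[3] = 7, s[4] = 7, s[5] = 17, s[6] = 9, s[7] = 5, s[8] = 5, s[9] = 7, s[10] = 9, s[11] = 1, s[12] = 1, s[13] = 5, s[14] = 9, s[15] = 11, s[16] = 11, s[17] = 1, s[18] = 9, s[19] = 13, s[20] = 13, s[21] = 11, s[22] = 9, s[23] = 17, s[24] = 17, s[25] = 13.
The sequence repeats with period 24.
(5093 - 0) mod 24 = 5, so s[5093] = s[5] = 17.

17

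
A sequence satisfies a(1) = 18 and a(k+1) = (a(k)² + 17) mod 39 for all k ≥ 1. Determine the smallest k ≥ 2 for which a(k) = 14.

Listing terms: a(1) = 18; a(2) = 29; a(3) = 0; a(4) = 17; a(5) = 33; a(6) = 14; a(7) = 18.
The sequence repeats with period 6.
The value 14 first appears (with k ≥ 2) at a(6).

6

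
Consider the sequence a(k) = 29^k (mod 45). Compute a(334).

16

Computing terms: a(1) = 29; a(2) = 31; a(3) = 44; a(4) = 16; a(5) = 14; a(6) = 1; a(7) = 29.
The sequence repeats with period 6.
(334 - 1) mod 6 = 3, so a(334) = a(4) = 16.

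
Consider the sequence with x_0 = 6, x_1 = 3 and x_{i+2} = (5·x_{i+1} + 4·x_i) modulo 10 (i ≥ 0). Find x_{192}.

1

Computing terms: x_0 = 6,  x_1 = 3,  x_2 = 9,  x_3 = 7,  x_4 = 1,  x_5 = 3,  x_6 = 9.
Since (x_5, x_6) = (x_1, x_2) = (3, 9) (two consecutive terms determine the rest), the sequence is eventually periodic: after a pre-period of length 1 it cycles with period 4.
For i ≥ 1, x_i depends only on (i - 1) mod 4. (192 - 1) mod 4 = 3, so x_{192} = x_4 = 1.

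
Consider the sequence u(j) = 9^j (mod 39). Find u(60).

We have u(0) = 1, u(1) = 9, u(2) = 3, u(3) = 27, u(4) = 9.
Since u(4) = u(1) = 9, the sequence is eventually periodic: after a pre-period of length 1 it cycles with period 3.
For j ≥ 1, u(j) depends only on (j - 1) mod 3. (60 - 1) mod 3 = 2, so u(60) = u(3) = 27.

27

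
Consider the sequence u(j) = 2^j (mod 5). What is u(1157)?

Computing terms: u(1) = 2, u(2) = 4, u(3) = 3, u(4) = 1, u(5) = 2.
Since u(5) = u(1) = 2, the sequence is periodic with period 4.
So u(1157) = u(1 + ((1157-1) mod 4)) = u(1) = 2.

2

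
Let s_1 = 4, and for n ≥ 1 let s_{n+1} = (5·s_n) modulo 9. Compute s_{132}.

Computing terms: s_1 = 4, s_2 = 2, s_3 = 1, s_4 = 5, s_5 = 7, s_6 = 8, s_7 = 4.
The sequence repeats with period 6.
(132 - 1) mod 6 = 5, so s_{132} = s_6 = 8.

8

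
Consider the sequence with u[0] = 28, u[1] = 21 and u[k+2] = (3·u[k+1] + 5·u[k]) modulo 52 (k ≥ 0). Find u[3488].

39

We have u[0] = 28, u[1] = 21, u[2] = 47, u[3] = 38, u[4] = 37, u[5] = 41, u[6] = 48, u[7] = 37, u[8] = 39, u[9] = 42, u[10] = 9, u[11] = 29, u[12] = 28, u[13] = 21.
Since (u[12], u[13]) = (u[0], u[1]) = (28, 21) (two consecutive terms determine the rest), the sequence is periodic with period 12.
So u[3488] = u[0 + ((3488-0) mod 12)] = u[8] = 39.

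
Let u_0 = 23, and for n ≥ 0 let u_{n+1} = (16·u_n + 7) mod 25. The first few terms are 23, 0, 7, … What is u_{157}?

17

We have u_0 = 23, u_1 = 0, u_2 = 7, u_3 = 19, u_4 = 11, u_5 = 8, u_6 = 10, u_7 = 17, u_8 = 4, u_9 = 21, u_{10} = 18, u_{11} = 20, u_{12} = 2, u_{13} = 14, u_{14} = 6, u_{15} = 3, u_{16} = 5, u_{17} = 12, u_{18} = 24, u_{19} = 16, u_{20} = 13, u_{21} = 15, u_{22} = 22, u_{23} = 9, u_{24} = 1, u_{25} = 23.
The sequence repeats with period 25.
So u_{157} = u_{0 + ((157-0) mod 25)} = u_7 = 17.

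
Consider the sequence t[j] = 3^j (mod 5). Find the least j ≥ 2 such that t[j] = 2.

t[1] = 3, t[2] = 4, t[3] = 2, t[4] = 1, t[5] = 3.
Since t[5] = t[1] = 3, the sequence is periodic with period 4.
The value 2 first appears (with j ≥ 2) at t[3].

3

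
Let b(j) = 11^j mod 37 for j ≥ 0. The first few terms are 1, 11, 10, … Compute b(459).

36

b(0) = 1; b(1) = 11; b(2) = 10; b(3) = 36; b(4) = 26; b(5) = 27; b(6) = 1.
Since b(6) = b(0) = 1, the sequence is periodic with period 6.
So b(459) = b(0 + ((459-0) mod 6)) = b(3) = 36.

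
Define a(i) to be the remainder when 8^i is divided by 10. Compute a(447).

2

a(1) = 8, a(2) = 4, a(3) = 2, a(4) = 6, a(5) = 8.
The sequence repeats with period 4.
(447 - 1) mod 4 = 2, so a(447) = a(3) = 2.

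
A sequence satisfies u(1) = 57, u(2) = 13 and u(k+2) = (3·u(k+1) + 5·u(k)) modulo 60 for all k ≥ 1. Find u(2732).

u(1) = 57,  u(2) = 13,  u(3) = 24,  u(4) = 17,  u(5) = 51,  u(6) = 58,  u(7) = 9,  u(8) = 17,  u(9) = 36,  u(10) = 13,  u(11) = 39,  u(12) = 2,  u(13) = 21,  u(14) = 13,  u(15) = 24.
Since (u(14), u(15)) = (u(2), u(3)) = (13, 24) (two consecutive terms determine the rest), the sequence is eventually periodic: after a pre-period of length 1 it cycles with period 12.
For k ≥ 2, u(k) depends only on (k - 2) mod 12. (2732 - 2) mod 12 = 6, so u(2732) = u(8) = 17.

17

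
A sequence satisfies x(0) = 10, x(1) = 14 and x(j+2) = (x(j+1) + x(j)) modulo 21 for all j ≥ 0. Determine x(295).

x(0) = 10; x(1) = 14; x(2) = 3; x(3) = 17; x(4) = 20; x(5) = 16; x(6) = 15; x(7) = 10; x(8) = 4; x(9) = 14; x(10) = 18; x(11) = 11; x(12) = 8; x(13) = 19; x(14) = 6; x(15) = 4; x(16) = 10; x(17) = 14.
The sequence repeats with period 16.
(295 - 0) mod 16 = 7, so x(295) = x(7) = 10.

10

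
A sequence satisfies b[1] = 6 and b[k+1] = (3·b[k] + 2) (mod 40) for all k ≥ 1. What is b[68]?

Computing terms: b[1] = 6; b[2] = 20; b[3] = 22; b[4] = 28; b[5] = 6.
Since b[5] = b[1] = 6, the sequence is periodic with period 4.
So b[68] = b[1 + ((68-1) mod 4)] = b[4] = 28.

28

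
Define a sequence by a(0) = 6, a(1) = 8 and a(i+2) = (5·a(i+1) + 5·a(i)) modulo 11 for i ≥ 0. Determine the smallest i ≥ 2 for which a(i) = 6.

We have a(0) = 6; a(1) = 8; a(2) = 4; a(3) = 5; a(4) = 1; a(5) = 8; a(6) = 1; a(7) = 1; a(8) = 10; a(9) = 0; a(10) = 6; a(11) = 8.
The sequence repeats with period 10.
The value 6 next appears (with i ≥ 2) at a(10).

10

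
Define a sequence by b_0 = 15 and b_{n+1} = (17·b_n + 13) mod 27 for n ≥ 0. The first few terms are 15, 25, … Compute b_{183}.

b_0 = 15, b_1 = 25, b_2 = 6, b_3 = 7, b_4 = 24, b_5 = 16, b_6 = 15.
Since b_6 = b_0 = 15, the sequence is periodic with period 6.
(183 - 0) mod 6 = 3, so b_{183} = b_3 = 7.

7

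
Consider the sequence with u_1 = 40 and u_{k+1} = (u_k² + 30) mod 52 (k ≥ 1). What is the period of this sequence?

Computing terms: u_1 = 40, u_2 = 18, u_3 = 42, u_4 = 26, u_5 = 30, u_6 = 46, u_7 = 14, u_8 = 18.
Since u_8 = u_2 = 18, the sequence is eventually periodic: after a pre-period of length 1 it cycles with period 6.

6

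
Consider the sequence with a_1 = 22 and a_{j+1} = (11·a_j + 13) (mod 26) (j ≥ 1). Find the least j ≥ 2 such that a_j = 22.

13

a_1 = 22, a_2 = 21, a_3 = 10, a_4 = 19, a_5 = 14, a_6 = 11, a_7 = 4, a_8 = 5, a_9 = 16, a_{10} = 7, a_{11} = 12, a_{12} = 15, a_{13} = 22.
The sequence repeats with period 12.
The value 22 next appears (with j ≥ 2) at a_{13}.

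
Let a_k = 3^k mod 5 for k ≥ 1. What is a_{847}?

Listing terms: a_1 = 3, a_2 = 4, a_3 = 2, a_4 = 1, a_5 = 3.
The sequence repeats with period 4.
(847 - 1) mod 4 = 2, so a_{847} = a_3 = 2.

2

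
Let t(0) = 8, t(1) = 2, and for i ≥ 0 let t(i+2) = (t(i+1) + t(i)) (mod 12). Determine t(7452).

4

Computing terms: t(0) = 8,  t(1) = 2,  t(2) = 10,  t(3) = 0,  t(4) = 10,  t(5) = 10,  t(6) = 8,  t(7) = 6,  t(8) = 2,  t(9) = 8,  t(10) = 10,  t(11) = 6,  t(12) = 4,  t(13) = 10,  t(14) = 2,  t(15) = 0,  t(16) = 2,  t(17) = 2,  t(18) = 4,  t(19) = 6,  t(20) = 10,  t(21) = 4,  t(22) = 2,  t(23) = 6,  t(24) = 8,  t(25) = 2.
Since (t(24), t(25)) = (t(0), t(1)) = (8, 2) (two consecutive terms determine the rest), the sequence is periodic with period 24.
So t(7452) = t(0 + ((7452-0) mod 24)) = t(12) = 4.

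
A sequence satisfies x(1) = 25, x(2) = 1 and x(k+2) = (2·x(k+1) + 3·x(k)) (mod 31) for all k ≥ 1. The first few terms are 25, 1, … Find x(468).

16

Listing terms: x(1) = 25; x(2) = 1; x(3) = 15; x(4) = 2; x(5) = 18; x(6) = 11; x(7) = 14; x(8) = 30; x(9) = 9; x(10) = 15; x(11) = 26; x(12) = 4; x(13) = 24; x(14) = 29; x(15) = 6; x(16) = 6; x(17) = 30; x(18) = 16; x(19) = 29; x(20) = 13; x(21) = 20; x(22) = 17; x(23) = 1; x(24) = 22; x(25) = 16; x(26) = 5; x(27) = 27; x(28) = 7; x(29) = 2; x(30) = 25; x(31) = 25; x(32) = 1.
The sequence repeats with period 30.
(468 - 1) mod 30 = 17, so x(468) = x(18) = 16.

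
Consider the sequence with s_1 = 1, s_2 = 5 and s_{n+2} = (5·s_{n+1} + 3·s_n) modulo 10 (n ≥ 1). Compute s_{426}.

Listing terms: s_1 = 1; s_2 = 5; s_3 = 8; s_4 = 5; s_5 = 9; s_6 = 0; s_7 = 7; s_8 = 5; s_9 = 6; s_{10} = 5; s_{11} = 3; s_{12} = 0; s_{13} = 9; s_{14} = 5; s_{15} = 2; s_{16} = 5; s_{17} = 1; s_{18} = 0; s_{19} = 3; s_{20} = 5; s_{21} = 4; s_{22} = 5; s_{23} = 7; s_{24} = 0; s_{25} = 1; s_{26} = 5.
The sequence repeats with period 24.
So s_{426} = s_{1 + ((426-1) mod 24)} = s_{18} = 0.

0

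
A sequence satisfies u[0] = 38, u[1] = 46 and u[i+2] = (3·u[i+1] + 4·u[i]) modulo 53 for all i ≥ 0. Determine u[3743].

36

u[0] = 38, u[1] = 46, u[2] = 25, u[3] = 47, u[4] = 29, u[5] = 10, u[6] = 40, u[7] = 1, u[8] = 4, u[9] = 16, u[10] = 11, u[11] = 44, u[12] = 17, u[13] = 15, u[14] = 7, u[15] = 28, u[16] = 6, u[17] = 24, u[18] = 43, u[19] = 13, u[20] = 52, u[21] = 49, u[22] = 37, u[23] = 42, u[24] = 9, u[25] = 36, u[26] = 38, u[27] = 46.
The sequence repeats with period 26.
So u[3743] = u[0 + ((3743-0) mod 26)] = u[25] = 36.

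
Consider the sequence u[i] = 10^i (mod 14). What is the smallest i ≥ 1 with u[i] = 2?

2

u[0] = 1; u[1] = 10; u[2] = 2; u[3] = 6; u[4] = 4; u[5] = 12; u[6] = 8; u[7] = 10.
Since u[7] = u[1] = 10, the sequence is eventually periodic: after a pre-period of length 1 it cycles with period 6.
The value 2 first appears (with i ≥ 1) at u[2].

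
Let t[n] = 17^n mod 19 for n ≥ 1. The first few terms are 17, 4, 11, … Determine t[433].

17

Listing terms: t[1] = 17; t[2] = 4; t[3] = 11; t[4] = 16; t[5] = 6; t[6] = 7; t[7] = 5; t[8] = 9; t[9] = 1; t[10] = 17.
Since t[10] = t[1] = 17, the sequence is periodic with period 9.
So t[433] = t[1 + ((433-1) mod 9)] = t[1] = 17.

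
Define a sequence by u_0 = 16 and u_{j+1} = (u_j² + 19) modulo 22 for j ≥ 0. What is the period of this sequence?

Listing terms: u_0 = 16, u_1 = 11, u_2 = 8, u_3 = 17, u_4 = 0, u_5 = 19, u_6 = 6, u_7 = 11.
Since u_7 = u_1 = 11, the sequence is eventually periodic: after a pre-period of length 1 it cycles with period 6.

6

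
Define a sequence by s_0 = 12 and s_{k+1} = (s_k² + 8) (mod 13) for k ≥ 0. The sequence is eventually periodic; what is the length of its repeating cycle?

3

Computing terms: s_0 = 12,  s_1 = 9,  s_2 = 11,  s_3 = 12.
Since s_3 = s_0 = 12, the sequence is periodic with period 3.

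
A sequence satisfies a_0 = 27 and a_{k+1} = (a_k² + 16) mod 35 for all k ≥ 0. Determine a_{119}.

11

a_0 = 27, a_1 = 10, a_2 = 11, a_3 = 32, a_4 = 25, a_5 = 11.
Since a_5 = a_2 = 11, the sequence is eventually periodic: after a pre-period of length 2 it cycles with period 3.
For k ≥ 2, a_k depends only on (k - 2) mod 3. (119 - 2) mod 3 = 0, so a_{119} = a_2 = 11.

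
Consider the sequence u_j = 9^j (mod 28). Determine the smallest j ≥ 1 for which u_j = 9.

1

Computing terms: u_0 = 1, u_1 = 9, u_2 = 25, u_3 = 1.
The sequence repeats with period 3.
The value 9 first appears (with j ≥ 1) at u_1.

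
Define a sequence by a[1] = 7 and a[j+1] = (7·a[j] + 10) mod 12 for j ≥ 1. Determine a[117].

3

We have a[1] = 7,  a[2] = 11,  a[3] = 3,  a[4] = 7.
The sequence repeats with period 3.
So a[117] = a[1 + ((117-1) mod 3)] = a[3] = 3.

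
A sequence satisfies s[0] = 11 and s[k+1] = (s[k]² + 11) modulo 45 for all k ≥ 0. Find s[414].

11

We have s[0] = 11; s[1] = 42; s[2] = 20; s[3] = 6; s[4] = 2; s[5] = 15; s[6] = 11.
The sequence repeats with period 6.
(414 - 0) mod 6 = 0, so s[414] = s[0] = 11.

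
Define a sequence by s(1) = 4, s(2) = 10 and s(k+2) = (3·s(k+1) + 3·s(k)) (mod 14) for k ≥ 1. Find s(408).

6

Computing terms: s(1) = 4, s(2) = 10, s(3) = 0, s(4) = 2, s(5) = 6, s(6) = 10, s(7) = 6, s(8) = 6, s(9) = 8, s(10) = 0, s(11) = 10, s(12) = 2, s(13) = 8, s(14) = 2, s(15) = 2, s(16) = 12, s(17) = 0, s(18) = 8, s(19) = 10, s(20) = 12, s(21) = 10, s(22) = 10, s(23) = 4, s(24) = 0, s(25) = 12, s(26) = 8, s(27) = 4, s(28) = 8, s(29) = 8, s(30) = 6, s(31) = 0, s(32) = 4, s(33) = 12, s(34) = 6, s(35) = 12, s(36) = 12, s(37) = 2, s(38) = 0, s(39) = 6, s(40) = 4, s(41) = 2, s(42) = 4, s(43) = 4, s(44) = 10.
Since (s(43), s(44)) = (s(1), s(2)) = (4, 10) (two consecutive terms determine the rest), the sequence is periodic with period 42.
(408 - 1) mod 42 = 29, so s(408) = s(30) = 6.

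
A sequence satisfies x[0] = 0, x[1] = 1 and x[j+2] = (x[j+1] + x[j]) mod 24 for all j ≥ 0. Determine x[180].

Computing terms: x[0] = 0, x[1] = 1, x[2] = 1, x[3] = 2, x[4] = 3, x[5] = 5, x[6] = 8, x[7] = 13, x[8] = 21, x[9] = 10, x[10] = 7, x[11] = 17, x[12] = 0, x[13] = 17, x[14] = 17, x[15] = 10, x[16] = 3, x[17] = 13, x[18] = 16, x[19] = 5, x[20] = 21, x[21] = 2, x[22] = 23, x[23] = 1, x[24] = 0, x[25] = 1.
The sequence repeats with period 24.
(180 - 0) mod 24 = 12, so x[180] = x[12] = 0.

0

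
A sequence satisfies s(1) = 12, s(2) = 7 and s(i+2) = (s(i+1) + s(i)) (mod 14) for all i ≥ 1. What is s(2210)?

7

s(1) = 12,  s(2) = 7,  s(3) = 5,  s(4) = 12,  s(5) = 3,  s(6) = 1,  s(7) = 4,  s(8) = 5,  s(9) = 9,  s(10) = 0,  s(11) = 9,  s(12) = 9,  s(13) = 4,  s(14) = 13,  s(15) = 3,  s(16) = 2,  s(17) = 5,  s(18) = 7,  s(19) = 12,  s(20) = 5,  s(21) = 3,  s(22) = 8,  s(23) = 11,  s(24) = 5,  s(25) = 2,  s(26) = 7,  s(27) = 9,  s(28) = 2,  s(29) = 11,  s(30) = 13,  s(31) = 10,  s(32) = 9,  s(33) = 5,  s(34) = 0,  s(35) = 5,  s(36) = 5,  s(37) = 10,  s(38) = 1,  s(39) = 11,  s(40) = 12,  s(41) = 9,  s(42) = 7,  s(43) = 2,  s(44) = 9,  s(45) = 11,  s(46) = 6,  s(47) = 3,  s(48) = 9,  s(49) = 12,  s(50) = 7.
Since (s(49), s(50)) = (s(1), s(2)) = (12, 7) (two consecutive terms determine the rest), the sequence is periodic with period 48.
(2210 - 1) mod 48 = 1, so s(2210) = s(2) = 7.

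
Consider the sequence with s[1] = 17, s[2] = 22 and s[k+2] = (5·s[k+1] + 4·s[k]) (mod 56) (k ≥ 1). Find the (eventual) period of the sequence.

48

Computing terms: s[1] = 17,  s[2] = 22,  s[3] = 10,  s[4] = 26,  s[5] = 2,  s[6] = 2,  s[7] = 18,  s[8] = 42,  s[9] = 2,  s[10] = 10,  s[11] = 2,  s[12] = 50,  s[13] = 34,  s[14] = 34,  s[15] = 26,  s[16] = 42,  s[17] = 34,  s[18] = 2,  s[19] = 34,  s[20] = 10,  s[21] = 18,  s[22] = 18,  s[23] = 50,  s[24] = 42,  s[25] = 18,  s[26] = 34,  s[27] = 18,  s[28] = 2,  s[29] = 26,  s[30] = 26,  s[31] = 10,  s[32] = 42,  s[33] = 26,  s[34] = 18,  s[35] = 26,  s[36] = 34,  s[37] = 50,  s[38] = 50,  s[39] = 2,  s[40] = 42,  s[41] = 50,  s[42] = 26,  s[43] = 50,  s[44] = 18,  s[45] = 10,  s[46] = 10,  s[47] = 34,  s[48] = 42,  s[49] = 10,  s[50] = 50,  s[51] = 10,  s[52] = 26.
Since (s[51], s[52]) = (s[3], s[4]) = (10, 26) (two consecutive terms determine the rest), the sequence is eventually periodic: after a pre-period of length 2 it cycles with period 48.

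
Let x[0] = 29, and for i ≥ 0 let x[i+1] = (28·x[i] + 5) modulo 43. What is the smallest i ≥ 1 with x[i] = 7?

41

Computing terms: x[0] = 29, x[1] = 0, x[2] = 5, x[3] = 16, x[4] = 23, x[5] = 4, x[6] = 31, x[7] = 13, x[8] = 25, x[9] = 17, x[10] = 8, x[11] = 14, x[12] = 10, x[13] = 27, x[14] = 30, x[15] = 28, x[16] = 15, x[17] = 38, x[18] = 37, x[19] = 9, x[20] = 42, x[21] = 20, x[22] = 6, x[23] = 1, x[24] = 33, x[25] = 26, x[26] = 2, x[27] = 18, x[28] = 36, x[29] = 24, x[30] = 32, x[31] = 41, x[32] = 35, x[33] = 39, x[34] = 22, x[35] = 19, x[36] = 21, x[37] = 34, x[38] = 11, x[39] = 12, x[40] = 40, x[41] = 7, x[42] = 29.
Since x[42] = x[0] = 29, the sequence is periodic with period 42.
The value 7 first appears (with i ≥ 1) at x[41].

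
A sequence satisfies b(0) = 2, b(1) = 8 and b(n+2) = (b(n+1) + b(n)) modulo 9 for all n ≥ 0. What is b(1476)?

7

We have b(0) = 2; b(1) = 8; b(2) = 1; b(3) = 0; b(4) = 1; b(5) = 1; b(6) = 2; b(7) = 3; b(8) = 5; b(9) = 8; b(10) = 4; b(11) = 3; b(12) = 7; b(13) = 1; b(14) = 8; b(15) = 0; b(16) = 8; b(17) = 8; b(18) = 7; b(19) = 6; b(20) = 4; b(21) = 1; b(22) = 5; b(23) = 6; b(24) = 2; b(25) = 8.
Since (b(24), b(25)) = (b(0), b(1)) = (2, 8) (two consecutive terms determine the rest), the sequence is periodic with period 24.
(1476 - 0) mod 24 = 12, so b(1476) = b(12) = 7.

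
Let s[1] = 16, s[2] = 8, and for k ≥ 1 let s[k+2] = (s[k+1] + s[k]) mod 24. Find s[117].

8

We have s[1] = 16,  s[2] = 8,  s[3] = 0,  s[4] = 8,  s[5] = 8,  s[6] = 16,  s[7] = 0,  s[8] = 16,  s[9] = 16,  s[10] = 8.
Since (s[9], s[10]) = (s[1], s[2]) = (16, 8) (two consecutive terms determine the rest), the sequence is periodic with period 8.
So s[117] = s[1 + ((117-1) mod 8)] = s[5] = 8.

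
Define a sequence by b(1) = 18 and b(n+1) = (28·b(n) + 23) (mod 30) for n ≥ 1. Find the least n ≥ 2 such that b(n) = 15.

Computing terms: b(1) = 18; b(2) = 17; b(3) = 19; b(4) = 15; b(5) = 23; b(6) = 7; b(7) = 9; b(8) = 5; b(9) = 13; b(10) = 27; b(11) = 29; b(12) = 25; b(13) = 3; b(14) = 17.
Since b(14) = b(2) = 17, the sequence is eventually periodic: after a pre-period of length 1 it cycles with period 12.
The value 15 first appears (with n ≥ 2) at b(4).

4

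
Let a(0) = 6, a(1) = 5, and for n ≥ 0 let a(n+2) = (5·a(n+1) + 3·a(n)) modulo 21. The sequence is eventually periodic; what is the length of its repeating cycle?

6

We have a(0) = 6; a(1) = 5; a(2) = 1; a(3) = 20; a(4) = 19; a(5) = 8; a(6) = 13; a(7) = 5; a(8) = 1.
Since (a(7), a(8)) = (a(1), a(2)) = (5, 1) (two consecutive terms determine the rest), the sequence is eventually periodic: after a pre-period of length 1 it cycles with period 6.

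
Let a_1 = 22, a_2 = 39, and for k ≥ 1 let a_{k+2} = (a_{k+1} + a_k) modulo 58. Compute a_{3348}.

39

a_1 = 22, a_2 = 39, a_3 = 3, a_4 = 42, a_5 = 45, a_6 = 29, a_7 = 16, a_8 = 45, a_9 = 3, a_{10} = 48, a_{11} = 51, a_{12} = 41, a_{13} = 34, a_{14} = 17, a_{15} = 51, a_{16} = 10, a_{17} = 3, a_{18} = 13, a_{19} = 16, a_{20} = 29, a_{21} = 45, a_{22} = 16, a_{23} = 3, a_{24} = 19, a_{25} = 22, a_{26} = 41, a_{27} = 5, a_{28} = 46, a_{29} = 51, a_{30} = 39, a_{31} = 32, a_{32} = 13, a_{33} = 45, a_{34} = 0, a_{35} = 45, a_{36} = 45, a_{37} = 32, a_{38} = 19, a_{39} = 51, a_{40} = 12, a_{41} = 5, a_{42} = 17, a_{43} = 22, a_{44} = 39.
Since (a_{43}, a_{44}) = (a_1, a_2) = (22, 39) (two consecutive terms determine the rest), the sequence is periodic with period 42.
So a_{3348} = a_{1 + ((3348-1) mod 42)} = a_{30} = 39.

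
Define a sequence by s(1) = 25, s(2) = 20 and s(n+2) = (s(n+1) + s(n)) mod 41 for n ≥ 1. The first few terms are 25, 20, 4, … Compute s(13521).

25

s(1) = 25; s(2) = 20; s(3) = 4; s(4) = 24; s(5) = 28; s(6) = 11; s(7) = 39; s(8) = 9; s(9) = 7; s(10) = 16; s(11) = 23; s(12) = 39; s(13) = 21; s(14) = 19; s(15) = 40; s(16) = 18; s(17) = 17; s(18) = 35; s(19) = 11; s(20) = 5; s(21) = 16; s(22) = 21; s(23) = 37; s(24) = 17; s(25) = 13; s(26) = 30; s(27) = 2; s(28) = 32; s(29) = 34; s(30) = 25; s(31) = 18; s(32) = 2; s(33) = 20; s(34) = 22; s(35) = 1; s(36) = 23; s(37) = 24; s(38) = 6; s(39) = 30; s(40) = 36; s(41) = 25; s(42) = 20.
The sequence repeats with period 40.
So s(13521) = s(1 + ((13521-1) mod 40)) = s(1) = 25.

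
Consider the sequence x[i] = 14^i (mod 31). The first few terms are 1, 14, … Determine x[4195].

Computing terms: x[0] = 1; x[1] = 14; x[2] = 10; x[3] = 16; x[4] = 7; x[5] = 5; x[6] = 8; x[7] = 19; x[8] = 18; x[9] = 4; x[10] = 25; x[11] = 9; x[12] = 2; x[13] = 28; x[14] = 20; x[15] = 1.
Since x[15] = x[0] = 1, the sequence is periodic with period 15.
So x[4195] = x[0 + ((4195-0) mod 15)] = x[10] = 25.

25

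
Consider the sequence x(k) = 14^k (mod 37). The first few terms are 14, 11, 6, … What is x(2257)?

14

x(1) = 14,  x(2) = 11,  x(3) = 6,  x(4) = 10,  x(5) = 29,  x(6) = 36,  x(7) = 23,  x(8) = 26,  x(9) = 31,  x(10) = 27,  x(11) = 8,  x(12) = 1,  x(13) = 14.
Since x(13) = x(1) = 14, the sequence is periodic with period 12.
So x(2257) = x(1 + ((2257-1) mod 12)) = x(1) = 14.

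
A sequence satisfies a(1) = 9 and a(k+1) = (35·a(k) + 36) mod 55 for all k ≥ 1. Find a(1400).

36

Computing terms: a(1) = 9, a(2) = 21, a(3) = 1, a(4) = 16, a(5) = 46, a(6) = 51, a(7) = 6, a(8) = 26, a(9) = 11, a(10) = 36, a(11) = 31, a(12) = 21.
Since a(12) = a(2) = 21, the sequence is eventually periodic: after a pre-period of length 1 it cycles with period 10.
For k ≥ 2, a(k) depends only on (k - 2) mod 10. (1400 - 2) mod 10 = 8, so a(1400) = a(10) = 36.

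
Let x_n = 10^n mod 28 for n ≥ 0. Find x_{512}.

x_0 = 1,  x_1 = 10,  x_2 = 16,  x_3 = 20,  x_4 = 4,  x_5 = 12,  x_6 = 8,  x_7 = 24,  x_8 = 16.
Since x_8 = x_2 = 16, the sequence is eventually periodic: after a pre-period of length 2 it cycles with period 6.
For n ≥ 2, x_n depends only on (n - 2) mod 6. (512 - 2) mod 6 = 0, so x_{512} = x_2 = 16.

16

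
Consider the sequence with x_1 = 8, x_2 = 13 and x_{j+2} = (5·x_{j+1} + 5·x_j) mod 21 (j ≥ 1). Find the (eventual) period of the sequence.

Computing terms: x_1 = 8, x_2 = 13, x_3 = 0, x_4 = 2, x_5 = 10, x_6 = 18, x_7 = 14, x_8 = 13, x_9 = 9, x_{10} = 5, x_{11} = 7, x_{12} = 18, x_{13} = 20, x_{14} = 1, x_{15} = 0, x_{16} = 5, x_{17} = 4, x_{18} = 3, x_{19} = 14, x_{20} = 1, x_{21} = 12, x_{22} = 2, x_{23} = 7, x_{24} = 3, x_{25} = 8, x_{26} = 13.
The sequence repeats with period 24.

24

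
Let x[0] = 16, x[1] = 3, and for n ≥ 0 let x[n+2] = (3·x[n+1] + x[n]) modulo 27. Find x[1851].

Listing terms: x[0] = 16, x[1] = 3, x[2] = 25, x[3] = 24, x[4] = 16, x[5] = 18, x[6] = 16, x[7] = 12, x[8] = 25, x[9] = 6, x[10] = 16, x[11] = 0, x[12] = 16, x[13] = 21, x[14] = 25, x[15] = 15, x[16] = 16, x[17] = 9, x[18] = 16, x[19] = 3.
The sequence repeats with period 18.
(1851 - 0) mod 18 = 15, so x[1851] = x[15] = 15.

15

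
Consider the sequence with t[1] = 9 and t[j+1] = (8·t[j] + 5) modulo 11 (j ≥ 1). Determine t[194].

1

We have t[1] = 9; t[2] = 0; t[3] = 5; t[4] = 1; t[5] = 2; t[6] = 10; t[7] = 8; t[8] = 3; t[9] = 7; t[10] = 6; t[11] = 9.
Since t[11] = t[1] = 9, the sequence is periodic with period 10.
So t[194] = t[1 + ((194-1) mod 10)] = t[4] = 1.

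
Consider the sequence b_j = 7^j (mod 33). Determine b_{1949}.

b_0 = 1, b_1 = 7, b_2 = 16, b_3 = 13, b_4 = 25, b_5 = 10, b_6 = 4, b_7 = 28, b_8 = 31, b_9 = 19, b_{10} = 1.
The sequence repeats with period 10.
(1949 - 0) mod 10 = 9, so b_{1949} = b_9 = 19.

19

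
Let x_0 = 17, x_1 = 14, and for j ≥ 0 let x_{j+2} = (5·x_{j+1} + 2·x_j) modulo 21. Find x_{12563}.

We have x_0 = 17,  x_1 = 14,  x_2 = 20,  x_3 = 2,  x_4 = 8,  x_5 = 2,  x_6 = 5,  x_7 = 8,  x_8 = 8,  x_9 = 14,  x_{10} = 2,  x_{11} = 17,  x_{12} = 5,  x_{13} = 17,  x_{14} = 11,  x_{15} = 5,  x_{16} = 5,  x_{17} = 14,  x_{18} = 17,  x_{19} = 8,  x_{20} = 11,  x_{21} = 8,  x_{22} = 20,  x_{23} = 11,  x_{24} = 11,  x_{25} = 14,  x_{26} = 8,  x_{27} = 5,  x_{28} = 20,  x_{29} = 5,  x_{30} = 2,  x_{31} = 20,  x_{32} = 20,  x_{33} = 14,  x_{34} = 5,  x_{35} = 11,  x_{36} = 2,  x_{37} = 11,  x_{38} = 17,  x_{39} = 2,  x_{40} = 2,  x_{41} = 14,  x_{42} = 11,  x_{43} = 20,  x_{44} = 17,  x_{45} = 20,  x_{46} = 8,  x_{47} = 17,  x_{48} = 17,  x_{49} = 14.
Since (x_{48}, x_{49}) = (x_0, x_1) = (17, 14) (two consecutive terms determine the rest), the sequence is periodic with period 48.
(12563 - 0) mod 48 = 35, so x_{12563} = x_{35} = 11.

11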